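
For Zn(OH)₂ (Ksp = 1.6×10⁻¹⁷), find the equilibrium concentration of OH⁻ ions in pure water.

3.2×10⁻⁶ M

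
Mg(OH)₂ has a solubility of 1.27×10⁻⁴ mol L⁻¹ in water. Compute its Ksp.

Ksp = 8.19×10⁻¹²

Mg(OH)₂(s) ⇌ Mg²⁺(aq) + 2 OH⁻(aq)
Call the molar solubility s, so that [Mg²⁺] = s and [OH⁻] = 2s.
Ksp = [Mg²⁺][OH⁻]^2 = s · (2s)^2 = 4s^3
Ksp = 4 × (1.27×10⁻⁴)^3 = 8.19×10⁻¹²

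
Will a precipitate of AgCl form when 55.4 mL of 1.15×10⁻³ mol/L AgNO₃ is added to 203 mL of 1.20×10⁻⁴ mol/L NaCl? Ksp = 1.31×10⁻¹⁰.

Yes

Total volume after mixing = 55.4 + 203 = 258.4 mL.
[Ag⁺] = (1.15×10⁻³)(55.4)/258.4 = 2.47×10⁻⁴ mol/L
[Cl⁻] = (1.20×10⁻⁴)(203)/258.4 = 9.43×10⁻⁵ mol/L
Q = [Ag⁺][Cl⁻] = 2.32×10⁻⁸
Since Q (2.32×10⁻⁸) exceeds Ksp (1.31×10⁻¹⁰), AgCl will precipitate.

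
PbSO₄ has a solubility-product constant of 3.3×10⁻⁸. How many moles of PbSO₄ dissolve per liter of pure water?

1.8×10⁻⁴ M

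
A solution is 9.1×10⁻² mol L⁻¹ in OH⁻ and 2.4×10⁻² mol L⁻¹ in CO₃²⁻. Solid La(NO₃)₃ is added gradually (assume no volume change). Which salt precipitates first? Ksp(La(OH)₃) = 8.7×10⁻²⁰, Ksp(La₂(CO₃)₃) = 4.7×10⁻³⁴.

La(OH)₃

A salt starts to precipitate once the ion product Q reaches its Ksp.
For La(OH)₃: [La³⁺] = (Ksp/[OH⁻]^3) = 1.2×10⁻¹⁶ mol L⁻¹
For La₂(CO₃)₃: [La³⁺] = (Ksp/[CO₃²⁻]^3)^(1/2) = 5.8×10⁻¹⁵ mol L⁻¹
La(OH)₃ requires the lower [La³⁺], so it precipitates first.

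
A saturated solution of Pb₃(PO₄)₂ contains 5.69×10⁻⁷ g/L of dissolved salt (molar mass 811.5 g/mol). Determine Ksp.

Convert to molarity: s = 5.69×10⁻⁷ / 811.5 = 7.0117×10⁻¹⁰ mol/L
Pb₃(PO₄)₂(s) ⇌ 3 Pb²⁺(aq) + 2 PO₄³⁻(aq)
Call the molar solubility s, so that [Pb²⁺] = 3s and [PO₄³⁻] = 2s.
Ksp = [Pb²⁺]^3[PO₄³⁻]^2 = (3s)^3 · (2s)^2 = 108s^5
Ksp = 108 × (7.0117×10⁻¹⁰)^5 = 1.83×10⁻⁴⁴

Ksp = 1.83×10⁻⁴⁴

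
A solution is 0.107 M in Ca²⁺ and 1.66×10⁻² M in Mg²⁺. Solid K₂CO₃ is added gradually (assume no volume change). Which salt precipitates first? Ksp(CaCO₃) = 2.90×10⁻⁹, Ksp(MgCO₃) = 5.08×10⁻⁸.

Precipitation of each salt begins when its ion product equals Ksp.
For CaCO₃: [CO₃²⁻] = (Ksp/[Ca²⁺]) = 2.71×10⁻⁸ M
For MgCO₃: [CO₃²⁻] = (Ksp/[Mg²⁺]) = 3.06×10⁻⁶ M
The smaller threshold [CO₃²⁻] is reached first, so CaCO₃ precipitates first.

CaCO₃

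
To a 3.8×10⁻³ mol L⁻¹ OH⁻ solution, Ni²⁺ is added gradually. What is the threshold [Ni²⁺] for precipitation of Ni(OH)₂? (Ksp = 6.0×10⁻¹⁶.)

4.2×10⁻¹¹ M

The threshold for precipitation is Q = Ksp.
Ni(OH)₂(s) ⇌ Ni²⁺(aq) + 2 OH⁻(aq)
Ksp = [Ni²⁺][OH⁻]^2 = [Ni²⁺](3.8×10⁻³)^2
[Ni²⁺] = 6.0×10⁻¹⁶ / (3.8×10⁻³)^2 = 4.2×10⁻¹¹
[Ni²⁺] = 4.2×10⁻¹¹ mol L⁻¹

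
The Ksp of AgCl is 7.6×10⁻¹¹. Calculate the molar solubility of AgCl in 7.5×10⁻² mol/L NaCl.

AgCl(s) ⇌ Ag⁺(aq) + Cl⁻(aq)
Cl⁻ is already present at 7.5×10⁻² mol/L. If s mol/L of AgCl dissolves, [Ag⁺] = s while [Cl⁻] ≈ 7.5×10⁻² mol/L.
Ksp = [Ag⁺][Cl⁻] = s(7.5×10⁻²)
s = 7.6×10⁻¹¹ / (7.5×10⁻²) = 1.0×10⁻⁹
s = 1.0×10⁻⁹ mol/L

1.0×10⁻⁹ M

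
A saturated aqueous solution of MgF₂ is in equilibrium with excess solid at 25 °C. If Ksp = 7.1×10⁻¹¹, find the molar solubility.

MgF₂(s) ⇌ Mg²⁺(aq) + 2 F⁻(aq)
If s mol/L of MgF₂ dissolves, [Mg²⁺] = s and [F⁻] = 2s.
Ksp = [Mg²⁺][F⁻]^2 = s · (2s)^2 = 4s^3
4s^3 = 7.1×10⁻¹¹  ⇒  s^3 = 1.8×10⁻¹¹
s = (1.8×10⁻¹¹)^(1/3) = 2.6×10⁻⁴ mol/L

2.6×10⁻⁴ M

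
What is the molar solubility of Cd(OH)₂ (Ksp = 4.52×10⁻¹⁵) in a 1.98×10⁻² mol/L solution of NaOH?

1.15×10⁻¹¹ M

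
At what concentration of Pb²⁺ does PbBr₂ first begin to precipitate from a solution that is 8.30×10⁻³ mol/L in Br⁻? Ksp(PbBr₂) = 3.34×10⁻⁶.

Precipitation begins when Q = Ksp.
PbBr₂(s) ⇌ Pb²⁺(aq) + 2 Br⁻(aq)
Ksp = [Pb²⁺][Br⁻]^2 = [Pb²⁺](8.30×10⁻³)^2
[Pb²⁺] = 3.34×10⁻⁶ / (8.30×10⁻³)^2 = 4.85×10⁻²
[Pb²⁺] = 4.85×10⁻² mol/L

4.85×10⁻² M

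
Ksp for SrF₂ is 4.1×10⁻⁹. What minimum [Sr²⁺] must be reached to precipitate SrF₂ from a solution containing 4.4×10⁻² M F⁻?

2.1×10⁻⁶ M

Each salt precipitates once Q = Ksp for that salt.
SrF₂(s) ⇌ Sr²⁺(aq) + 2 F⁻(aq)
Ksp = [Sr²⁺][F⁻]^2 = [Sr²⁺](4.4×10⁻²)^2
[Sr²⁺] = 4.1×10⁻⁹ / (4.4×10⁻²)^2 = 2.1×10⁻⁶
[Sr²⁺] = 2.1×10⁻⁶ M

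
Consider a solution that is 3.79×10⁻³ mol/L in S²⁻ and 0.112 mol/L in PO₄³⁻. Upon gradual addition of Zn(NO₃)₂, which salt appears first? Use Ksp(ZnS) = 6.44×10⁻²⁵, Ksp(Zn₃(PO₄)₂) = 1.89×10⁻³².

ZnS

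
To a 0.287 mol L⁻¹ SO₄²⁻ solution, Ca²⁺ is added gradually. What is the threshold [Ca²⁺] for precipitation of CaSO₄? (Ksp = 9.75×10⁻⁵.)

3.40×10⁻⁴ M

Precipitation begins when Q = Ksp.
CaSO₄(s) ⇌ Ca²⁺(aq) + SO₄²⁻(aq)
Ksp = [Ca²⁺][SO₄²⁻] = [Ca²⁺](0.287)
[Ca²⁺] = 9.75×10⁻⁵ / (0.287) = 3.40×10⁻⁴
[Ca²⁺] = 3.40×10⁻⁴ mol L⁻¹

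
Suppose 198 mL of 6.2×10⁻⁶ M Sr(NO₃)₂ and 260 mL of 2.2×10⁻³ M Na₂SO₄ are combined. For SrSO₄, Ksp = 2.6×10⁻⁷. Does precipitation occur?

No

Total volume after mixing = 198 + 260 = 458 mL.
[Sr²⁺] = (6.2×10⁻⁶)(198)/458 = 2.7×10⁻⁶ M
[SO₄²⁻] = (2.2×10⁻³)(260)/458 = 1.2×10⁻³ M
Q = [Sr²⁺][SO₄²⁻] = 3.3×10⁻⁹
Since Q (3.3×10⁻⁹) is less than Ksp (2.6×10⁻⁷), no SrSO₄ precipitates.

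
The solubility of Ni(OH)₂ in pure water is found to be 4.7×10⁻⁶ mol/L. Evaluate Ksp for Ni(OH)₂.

Ksp = 4.2×10⁻¹⁶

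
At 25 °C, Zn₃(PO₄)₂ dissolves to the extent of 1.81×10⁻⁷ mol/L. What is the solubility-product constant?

Zn₃(PO₄)₂(s) ⇌ 3 Zn²⁺(aq) + 2 PO₄³⁻(aq)
Call the molar solubility s, so that [Zn²⁺] = 3s and [PO₄³⁻] = 2s.
Ksp = [Zn²⁺]^3[PO₄³⁻]^2 = (3s)^3 · (2s)^2 = 108s^5
Ksp = 108 × (1.81×10⁻⁷)^5 = 2.10×10⁻³²

Ksp = 2.10×10⁻³²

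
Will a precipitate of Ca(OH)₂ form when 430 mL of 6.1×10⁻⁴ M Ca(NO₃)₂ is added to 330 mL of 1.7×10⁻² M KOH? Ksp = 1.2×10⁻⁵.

No

The combined volume is 760 mL.
[Ca²⁺] = (6.1×10⁻⁴)(430)/760 = 3.5×10⁻⁴ M
[OH⁻] = (1.7×10⁻²)(330)/760 = 7.4×10⁻³ M
Q = [Ca²⁺][OH⁻]^2 = 1.9×10⁻⁸
Q = 1.9×10⁻⁸ < Ksp = 1.2×10⁻⁵, so the solution is unsaturated and no precipitate forms.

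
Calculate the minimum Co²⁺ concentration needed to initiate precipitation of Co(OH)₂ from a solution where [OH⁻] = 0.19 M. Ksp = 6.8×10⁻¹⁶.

Precipitation of each salt begins when its ion product equals Ksp.
Co(OH)₂(s) ⇌ Co²⁺(aq) + 2 OH⁻(aq)
Ksp = [Co²⁺][OH⁻]^2 = [Co²⁺](0.19)^2
[Co²⁺] = 6.8×10⁻¹⁶ / (0.19)^2 = 1.9×10⁻¹⁴
[Co²⁺] = 1.9×10⁻¹⁴ M

1.9×10⁻¹⁴ M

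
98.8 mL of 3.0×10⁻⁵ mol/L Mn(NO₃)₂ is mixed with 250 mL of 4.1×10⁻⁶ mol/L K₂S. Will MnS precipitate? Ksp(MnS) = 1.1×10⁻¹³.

Yes

After mixing, V = 98.8 mL + 250 mL = 348.8 mL.
[Mn²⁺] = (3.0×10⁻⁵)(98.8)/348.8 = 8.5×10⁻⁶ mol/L
[S²⁻] = (4.1×10⁻⁶)(250)/348.8 = 2.9×10⁻⁶ mol/L
Q = [Mn²⁺][S²⁻] = 2.5×10⁻¹¹
Q = 2.5×10⁻¹¹ > Ksp = 1.1×10⁻¹³, so the solution is supersaturated and MnS precipitates.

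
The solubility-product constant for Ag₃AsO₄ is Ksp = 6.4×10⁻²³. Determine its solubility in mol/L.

Ag₃AsO₄(s) ⇌ 3 Ag⁺(aq) + AsO₄³⁻(aq)
For each mole of Ag₃AsO₄ that dissolves per liter, [Ag⁺] = 3s and [AsO₄³⁻] = s; let s denote this solubility.
Ksp = [Ag⁺]^3[AsO₄³⁻] = (3s)^3 · s = 27s^4
27s^4 = 6.4×10⁻²³  ⇒  s^4 = 2.4×10⁻²⁴
s = (2.4×10⁻²⁴)^(1/4) = 1.2×10⁻⁶ M

1.2×10⁻⁶ M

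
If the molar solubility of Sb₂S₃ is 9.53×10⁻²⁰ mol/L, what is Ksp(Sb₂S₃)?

Sb₂S₃(s) ⇌ 2 Sb³⁺(aq) + 3 S²⁻(aq)
With molar solubility s: [Sb³⁺] = 2s, [S²⁻] = 3s.
Ksp = [Sb³⁺]^2[S²⁻]^3 = (2s)^2 · (3s)^3 = 108s^5
Ksp = 108 × (9.53×10⁻²⁰)^5 = 8.49×10⁻⁹⁴

Ksp = 8.49×10⁻⁹⁴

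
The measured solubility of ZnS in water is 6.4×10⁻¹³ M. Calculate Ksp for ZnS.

Ksp = 4.1×10⁻²⁵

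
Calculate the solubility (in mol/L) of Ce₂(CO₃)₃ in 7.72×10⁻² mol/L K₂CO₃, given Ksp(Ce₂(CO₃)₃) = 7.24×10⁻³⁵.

1.98×10⁻¹⁶ M

Ce₂(CO₃)₃(s) ⇌ 2 Ce³⁺(aq) + 3 CO₃²⁻(aq)
Let s be the solubility of Ce₂(CO₃)₃ here. The common ion gives [CO₃²⁻] ≈ 7.72×10⁻² mol/L, and [Ce³⁺] = 2s.
Ksp = [Ce³⁺]^2[CO₃²⁻]^3 = (2s)^2(7.72×10⁻²)^3
(2s)^2 = 7.24×10⁻³⁵ / (7.72×10⁻²)^3 = 1.57×10⁻³¹
s = 1.98×10⁻¹⁶ mol/L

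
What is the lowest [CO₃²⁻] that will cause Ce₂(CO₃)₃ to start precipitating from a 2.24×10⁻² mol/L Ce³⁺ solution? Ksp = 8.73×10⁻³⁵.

5.58×10⁻¹¹ M

The threshold for precipitation is Q = Ksp.
Ce₂(CO₃)₃(s) ⇌ 2 Ce³⁺(aq) + 3 CO₃²⁻(aq)
Ksp = [Ce³⁺]^2[CO₃²⁻]^3 = [CO₃²⁻]^3(2.24×10⁻²)^2
[CO₃²⁻]^3 = 8.73×10⁻³⁵ / (2.24×10⁻²)^2 = 1.74×10⁻³¹
[CO₃²⁻] = 5.58×10⁻¹¹ mol/L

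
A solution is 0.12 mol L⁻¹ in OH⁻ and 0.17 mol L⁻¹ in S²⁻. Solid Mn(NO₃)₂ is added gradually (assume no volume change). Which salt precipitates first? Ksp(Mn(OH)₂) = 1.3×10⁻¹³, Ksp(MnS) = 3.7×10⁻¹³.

Each salt precipitates once Q = Ksp for that salt.
For Mn(OH)₂: [Mn²⁺] = (Ksp/[OH⁻]^2) = 9.0×10⁻¹² mol L⁻¹
For MnS: [Mn²⁺] = (Ksp/[S²⁻]) = 2.2×10⁻¹² mol L⁻¹
The smaller threshold [Mn²⁺] is reached first, so MnS precipitates first.

MnS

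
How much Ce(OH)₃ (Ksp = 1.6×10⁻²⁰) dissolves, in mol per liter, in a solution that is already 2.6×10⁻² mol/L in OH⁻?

Ce(OH)₃(s) ⇌ Ce³⁺(aq) + 3 OH⁻(aq)
OH⁻ is already present at 2.6×10⁻² mol/L. If s mol/L of Ce(OH)₃ dissolves, [Ce³⁺] = s while [OH⁻] ≈ 2.6×10⁻² mol/L.
Ksp = [Ce³⁺][OH⁻]^3 = s(2.6×10⁻²)^3
s = 1.6×10⁻²⁰ / (2.6×10⁻²)^3 = 9.1×10⁻¹⁶
s = 9.1×10⁻¹⁶ mol/L

9.1×10⁻¹⁶ M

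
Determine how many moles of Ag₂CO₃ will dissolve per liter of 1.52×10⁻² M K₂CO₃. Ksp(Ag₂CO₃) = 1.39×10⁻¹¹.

Ag₂CO₃(s) ⇌ 2 Ag⁺(aq) + CO₃²⁻(aq)
CO₃²⁻ is already present at 1.52×10⁻² M. If s mol/L of Ag₂CO₃ dissolves, [Ag⁺] = 2s while [CO₃²⁻] ≈ 1.52×10⁻² M.
Ksp = [Ag⁺]^2[CO₃²⁻] = (2s)^2(1.52×10⁻²)
(2s)^2 = 1.39×10⁻¹¹ / (1.52×10⁻²) = 9.14×10⁻¹⁰
s = 1.51×10⁻⁵ M

1.51×10⁻⁵ M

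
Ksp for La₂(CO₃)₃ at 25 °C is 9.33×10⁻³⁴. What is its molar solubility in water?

9.71×10⁻⁸ M

La₂(CO₃)₃(s) ⇌ 2 La³⁺(aq) + 3 CO₃²⁻(aq)
For each mole of La₂(CO₃)₃ that dissolves per liter, [La³⁺] = 2s and [CO₃²⁻] = 3s; let s denote this solubility.
Ksp = [La³⁺]^2[CO₃²⁻]^3 = (2s)^2 · (3s)^3 = 108s^5
108s^5 = 9.33×10⁻³⁴  ⇒  s^5 = 8.64×10⁻³⁶
s = (8.64×10⁻³⁶)^(1/5) = 9.71×10⁻⁸ mol/L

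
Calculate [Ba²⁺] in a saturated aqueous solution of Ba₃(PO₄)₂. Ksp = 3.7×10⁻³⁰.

Ba₃(PO₄)₂(s) ⇌ 3 Ba²⁺(aq) + 2 PO₄³⁻(aq)
With molar solubility s: [Ba²⁺] = 3s, [PO₄³⁻] = 2s.
Ksp = [Ba²⁺]^3[PO₄³⁻]^2 = (3s)^3 · (2s)^2 = 108s^5 = 3.7×10⁻³⁰
s = 5.1×10⁻⁷ mol L⁻¹
[Ba²⁺] = 3s = 1.5×10⁻⁶ mol L⁻¹

1.5×10⁻⁶ M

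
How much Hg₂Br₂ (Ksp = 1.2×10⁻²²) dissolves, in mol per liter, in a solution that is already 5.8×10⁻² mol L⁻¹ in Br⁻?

Hg₂Br₂(s) ⇌ Hg₂²⁺(aq) + 2 Br⁻(aq)
With Br⁻ already at 5.8×10⁻² mol L⁻¹ and s small, take [Br⁻] ≈ 5.8×10⁻² mol L⁻¹ and [Hg₂²⁺] = s.
Ksp = [Hg₂²⁺][Br⁻]^2 = s(5.8×10⁻²)^2
s = 1.2×10⁻²² / (5.8×10⁻²)^2 = 3.6×10⁻²⁰
s = 3.6×10⁻²⁰ mol L⁻¹

3.6×10⁻²⁰ M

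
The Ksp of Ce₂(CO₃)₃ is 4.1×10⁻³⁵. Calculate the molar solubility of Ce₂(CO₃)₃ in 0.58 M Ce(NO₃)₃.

Ce₂(CO₃)₃(s) ⇌ 2 Ce³⁺(aq) + 3 CO₃²⁻(aq)
Ce³⁺ is already present at 0.58 M. If s mol/L of Ce₂(CO₃)₃ dissolves, [CO₃²⁻] = 3s while [Ce³⁺] ≈ 0.58 M.
Ksp = [Ce³⁺]^2[CO₃²⁻]^3 = (0.58)^2(3s)^3
(3s)^3 = 4.1×10⁻³⁵ / (0.58)^2 = 1.2×10⁻³⁴
s = 1.7×10⁻¹² M

1.7×10⁻¹² M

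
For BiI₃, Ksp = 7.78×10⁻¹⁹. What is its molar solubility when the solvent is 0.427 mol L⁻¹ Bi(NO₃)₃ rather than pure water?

4.07×10⁻⁷ M

BiI₃(s) ⇌ Bi³⁺(aq) + 3 I⁻(aq)
Bi³⁺ is already present at 0.427 mol L⁻¹. If s mol/L of BiI₃ dissolves, [I⁻] = 3s while [Bi³⁺] ≈ 0.427 mol L⁻¹.
Ksp = [Bi³⁺][I⁻]^3 = (0.427)(3s)^3
(3s)^3 = 7.78×10⁻¹⁹ / (0.427) = 1.82×10⁻¹⁸
s = 4.07×10⁻⁷ mol L⁻¹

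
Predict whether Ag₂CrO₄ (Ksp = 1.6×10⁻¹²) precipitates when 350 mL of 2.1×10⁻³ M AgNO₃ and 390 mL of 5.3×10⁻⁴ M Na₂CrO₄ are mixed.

Yes

The combined volume is 740 mL.
[Ag⁺] = (2.1×10⁻³)(350)/740 = 9.9×10⁻⁴ M
[CrO₄²⁻] = (5.3×10⁻⁴)(390)/740 = 2.8×10⁻⁴ M
Q = [Ag⁺]^2[CrO₄²⁻] = 2.8×10⁻¹⁰
Q = 2.8×10⁻¹⁰ > Ksp = 1.6×10⁻¹², so the solution is supersaturated and Ag₂CrO₄ precipitates.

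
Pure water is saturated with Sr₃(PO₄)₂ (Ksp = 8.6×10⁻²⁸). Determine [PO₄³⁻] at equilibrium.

Sr₃(PO₄)₂(s) ⇌ 3 Sr²⁺(aq) + 2 PO₄³⁻(aq)
Let s be the molar solubility. Then [Sr²⁺] = 3s and [PO₄³⁻] = 2s.
Ksp = [Sr²⁺]^3[PO₄³⁻]^2 = (3s)^3 · (2s)^2 = 108s^5 = 8.6×10⁻²⁸
s = 1.5×10⁻⁶ mol/L
[PO₄³⁻] = 2s = 3.0×10⁻⁶ mol/L

3.0×10⁻⁶ M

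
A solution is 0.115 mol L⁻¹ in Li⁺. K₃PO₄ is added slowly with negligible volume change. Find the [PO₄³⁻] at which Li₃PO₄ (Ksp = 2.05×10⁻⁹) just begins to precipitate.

A salt starts to precipitate once the ion product Q reaches its Ksp.
Li₃PO₄(s) ⇌ 3 Li⁺(aq) + PO₄³⁻(aq)
Ksp = [Li⁺]^3[PO₄³⁻] = [PO₄³⁻](0.115)^3
[PO₄³⁻] = 2.05×10⁻⁹ / (0.115)^3 = 1.35×10⁻⁶
[PO₄³⁻] = 1.35×10⁻⁶ mol L⁻¹

1.35×10⁻⁶ M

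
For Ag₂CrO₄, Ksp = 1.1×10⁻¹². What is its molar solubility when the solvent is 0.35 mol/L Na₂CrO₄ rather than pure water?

Ag₂CrO₄(s) ⇌ 2 Ag⁺(aq) + CrO₄²⁻(aq)
The solution already contains CrO₄²⁻ at 0.35 mol/L. Let s be the molar solubility of Ag₂CrO₄.
[CrO₄²⁻] ≈ 0.35 mol/L (common ion dominates); [Ag⁺] = 2s.
Ksp = [Ag⁺]^2[CrO₄²⁻] = (2s)^2(0.35)
(2s)^2 = 1.1×10⁻¹² / (0.35) = 3.1×10⁻¹²
s = 8.9×10⁻⁷ mol/L

8.9×10⁻⁷ M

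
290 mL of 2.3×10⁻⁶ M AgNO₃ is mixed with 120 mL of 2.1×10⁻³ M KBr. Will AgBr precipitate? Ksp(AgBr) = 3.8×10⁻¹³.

Total volume after mixing = 290 + 120 = 410 mL.
[Ag⁺] = (2.3×10⁻⁶)(290)/410 = 1.6×10⁻⁶ M
[Br⁻] = (2.1×10⁻³)(120)/410 = 6.1×10⁻⁴ M
Q = [Ag⁺][Br⁻] = 1.0×10⁻⁹
Because Q > Ksp (1.0×10⁻⁹ vs 3.8×10⁻¹³), a precipitate of AgBr forms.

Yes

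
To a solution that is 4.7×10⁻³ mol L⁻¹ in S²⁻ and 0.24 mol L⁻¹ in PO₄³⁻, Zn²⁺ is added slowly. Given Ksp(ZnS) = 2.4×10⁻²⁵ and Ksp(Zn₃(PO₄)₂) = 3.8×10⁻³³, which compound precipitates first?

ZnS

The threshold for precipitation is Q = Ksp.
For ZnS: [Zn²⁺] = (Ksp/[S²⁻]) = 5.1×10⁻²³ mol L⁻¹
For Zn₃(PO₄)₂: [Zn²⁺] = (Ksp/[PO₄³⁻]^2)^(1/3) = 4.0×10⁻¹¹ mol L⁻¹
The smaller threshold [Zn²⁺] is reached first, so ZnS precipitates first.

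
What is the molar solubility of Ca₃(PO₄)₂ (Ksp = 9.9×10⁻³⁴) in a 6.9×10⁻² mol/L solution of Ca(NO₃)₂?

8.7×10⁻¹⁶ M

Ca₃(PO₄)₂(s) ⇌ 3 Ca²⁺(aq) + 2 PO₄³⁻(aq)
Ca²⁺ is already present at 6.9×10⁻² mol/L. If s mol/L of Ca₃(PO₄)₂ dissolves, [PO₄³⁻] = 2s while [Ca²⁺] ≈ 6.9×10⁻² mol/L.
Ksp = [Ca²⁺]^3[PO₄³⁻]^2 = (6.9×10⁻²)^3(2s)^2
(2s)^2 = 9.9×10⁻³⁴ / (6.9×10⁻²)^3 = 3.0×10⁻³⁰
s = 8.7×10⁻¹⁶ mol/L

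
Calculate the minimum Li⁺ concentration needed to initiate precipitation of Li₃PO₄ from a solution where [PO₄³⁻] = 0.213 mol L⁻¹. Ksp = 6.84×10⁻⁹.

Each salt precipitates once Q = Ksp for that salt.
Li₃PO₄(s) ⇌ 3 Li⁺(aq) + PO₄³⁻(aq)
Ksp = [Li⁺]^3[PO₄³⁻] = [Li⁺]^3(0.213)
[Li⁺]^3 = 6.84×10⁻⁹ / (0.213) = 3.21×10⁻⁸
[Li⁺] = 3.18×10⁻³ mol L⁻¹

3.18×10⁻³ M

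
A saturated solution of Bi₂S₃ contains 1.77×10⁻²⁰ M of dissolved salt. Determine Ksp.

Ksp = 1.88×10⁻⁹⁷

Bi₂S₃(s) ⇌ 2 Bi³⁺(aq) + 3 S²⁻(aq)
Let s be the molar solubility. Then [Bi³⁺] = 2s and [S²⁻] = 3s.
Ksp = [Bi³⁺]^2[S²⁻]^3 = (2s)^2 · (3s)^3 = 108s^5
Ksp = 108 × (1.77×10⁻²⁰)^5 = 1.88×10⁻⁹⁷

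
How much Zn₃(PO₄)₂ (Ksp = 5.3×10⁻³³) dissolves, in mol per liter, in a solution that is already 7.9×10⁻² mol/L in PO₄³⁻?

Zn₃(PO₄)₂(s) ⇌ 3 Zn²⁺(aq) + 2 PO₄³⁻(aq)
PO₄³⁻ is already present at 7.9×10⁻² mol/L. If s mol/L of Zn₃(PO₄)₂ dissolves, [Zn²⁺] = 3s while [PO₄³⁻] ≈ 7.9×10⁻² mol/L.
Ksp = [Zn²⁺]^3[PO₄³⁻]^2 = (3s)^3(7.9×10⁻²)^2
(3s)^3 = 5.3×10⁻³³ / (7.9×10⁻²)^2 = 8.5×10⁻³¹
s = 3.2×10⁻¹¹ mol/L

3.2×10⁻¹¹ M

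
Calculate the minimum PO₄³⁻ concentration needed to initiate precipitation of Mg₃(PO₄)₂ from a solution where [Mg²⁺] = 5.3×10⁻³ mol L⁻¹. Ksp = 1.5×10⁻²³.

1.0×10⁻⁸ M

A salt starts to precipitate once the ion product Q reaches its Ksp.
Mg₃(PO₄)₂(s) ⇌ 3 Mg²⁺(aq) + 2 PO₄³⁻(aq)
Ksp = [Mg²⁺]^3[PO₄³⁻]^2 = [PO₄³⁻]^2(5.3×10⁻³)^3
[PO₄³⁻]^2 = 1.5×10⁻²³ / (5.3×10⁻³)^3 = 1.0×10⁻¹⁶
[PO₄³⁻] = 1.0×10⁻⁸ mol L⁻¹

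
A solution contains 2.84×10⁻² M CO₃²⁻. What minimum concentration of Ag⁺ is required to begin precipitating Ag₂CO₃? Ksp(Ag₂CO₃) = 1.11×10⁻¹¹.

Precipitation begins when Q = Ksp.
Ag₂CO₃(s) ⇌ 2 Ag⁺(aq) + CO₃²⁻(aq)
Ksp = [Ag⁺]^2[CO₃²⁻] = [Ag⁺]^2(2.84×10⁻²)
[Ag⁺]^2 = 1.11×10⁻¹¹ / (2.84×10⁻²) = 3.91×10⁻¹⁰
[Ag⁺] = 1.98×10⁻⁵ M

1.98×10⁻⁵ M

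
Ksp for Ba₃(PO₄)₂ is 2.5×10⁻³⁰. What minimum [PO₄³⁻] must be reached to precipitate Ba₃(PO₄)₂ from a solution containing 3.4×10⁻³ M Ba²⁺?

Precipitation of each salt begins when its ion product equals Ksp.
Ba₃(PO₄)₂(s) ⇌ 3 Ba²⁺(aq) + 2 PO₄³⁻(aq)
Ksp = [Ba²⁺]^3[PO₄³⁻]^2 = [PO₄³⁻]^2(3.4×10⁻³)^3
[PO₄³⁻]^2 = 2.5×10⁻³⁰ / (3.4×10⁻³)^3 = 6.4×10⁻²³
[PO₄³⁻] = 8.0×10⁻¹² M

8.0×10⁻¹² M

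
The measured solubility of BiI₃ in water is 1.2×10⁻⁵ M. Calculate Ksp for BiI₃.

Ksp = 5.6×10⁻¹⁹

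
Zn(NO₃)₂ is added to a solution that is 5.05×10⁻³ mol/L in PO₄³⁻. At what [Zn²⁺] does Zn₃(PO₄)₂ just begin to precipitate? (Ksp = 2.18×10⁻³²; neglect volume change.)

9.49×10⁻¹⁰ M

A salt starts to precipitate once the ion product Q reaches its Ksp.
Zn₃(PO₄)₂(s) ⇌ 3 Zn²⁺(aq) + 2 PO₄³⁻(aq)
Ksp = [Zn²⁺]^3[PO₄³⁻]^2 = [Zn²⁺]^3(5.05×10⁻³)^2
[Zn²⁺]^3 = 2.18×10⁻³² / (5.05×10⁻³)^2 = 8.55×10⁻²⁸
[Zn²⁺] = 9.49×10⁻¹⁰ mol/L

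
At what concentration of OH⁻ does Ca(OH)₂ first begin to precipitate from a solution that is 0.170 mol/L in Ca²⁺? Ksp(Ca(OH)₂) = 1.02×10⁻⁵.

7.75×10⁻³ M

Precipitation of each salt begins when its ion product equals Ksp.
Ca(OH)₂(s) ⇌ Ca²⁺(aq) + 2 OH⁻(aq)
Ksp = [Ca²⁺][OH⁻]^2 = [OH⁻]^2(0.170)
[OH⁻]^2 = 1.02×10⁻⁵ / (0.170) = 6.00×10⁻⁵
[OH⁻] = 7.75×10⁻³ mol/L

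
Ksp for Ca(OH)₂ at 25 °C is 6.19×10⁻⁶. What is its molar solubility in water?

1.16×10⁻² M

Ca(OH)₂(s) ⇌ Ca²⁺(aq) + 2 OH⁻(aq)
Let s be the molar solubility. Then [Ca²⁺] = s and [OH⁻] = 2s.
Ksp = [Ca²⁺][OH⁻]^2 = s · (2s)^2 = 4s^3
4s^3 = 6.19×10⁻⁶  ⇒  s^3 = 1.55×10⁻⁶
s = 1.16×10⁻² M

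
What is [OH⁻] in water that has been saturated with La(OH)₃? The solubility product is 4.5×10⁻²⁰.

1.9×10⁻⁵ M

La(OH)₃(s) ⇌ La³⁺(aq) + 3 OH⁻(aq)
For each mole of La(OH)₃ that dissolves per liter, [La³⁺] = s and [OH⁻] = 3s; let s denote this solubility.
Ksp = [La³⁺][OH⁻]^3 = s · (3s)^3 = 27s^4 = 4.5×10⁻²⁰
s = 6.4×10⁻⁶ mol L⁻¹
[OH⁻] = 3s = 1.9×10⁻⁵ mol L⁻¹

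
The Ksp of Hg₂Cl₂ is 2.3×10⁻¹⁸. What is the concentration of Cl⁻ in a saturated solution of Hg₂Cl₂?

1.7×10⁻⁶ M

Hg₂Cl₂(s) ⇌ Hg₂²⁺(aq) + 2 Cl⁻(aq)
If s mol/L of Hg₂Cl₂ dissolves, [Hg₂²⁺] = s and [Cl⁻] = 2s.
Ksp = [Hg₂²⁺][Cl⁻]^2 = s · (2s)^2 = 4s^3 = 2.3×10⁻¹⁸
s = 8.3×10⁻⁷ mol/L
[Cl⁻] = 2s = 1.7×10⁻⁶ mol/L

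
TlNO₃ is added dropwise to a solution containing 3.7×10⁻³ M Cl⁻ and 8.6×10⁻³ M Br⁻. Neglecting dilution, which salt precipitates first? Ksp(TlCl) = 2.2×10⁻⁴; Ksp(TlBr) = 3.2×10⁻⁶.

TlBr

The threshold for precipitation is Q = Ksp.
For TlCl: [Tl⁺] = (Ksp/[Cl⁻]) = 5.9×10⁻² M
For TlBr: [Tl⁺] = (Ksp/[Br⁻]) = 3.7×10⁻⁴ M
The smaller threshold [Tl⁺] is reached first, so TlBr precipitates first.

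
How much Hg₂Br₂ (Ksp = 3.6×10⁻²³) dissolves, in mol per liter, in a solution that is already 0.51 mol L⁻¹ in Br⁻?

Hg₂Br₂(s) ⇌ Hg₂²⁺(aq) + 2 Br⁻(aq)
Let s be the solubility of Hg₂Br₂ here. The common ion gives [Br⁻] ≈ 0.51 mol L⁻¹, and [Hg₂²⁺] = s.
Ksp = [Hg₂²⁺][Br⁻]^2 = s(0.51)^2
s = 3.6×10⁻²³ / (0.51)^2 = 1.4×10⁻²²
s = 1.4×10⁻²² mol L⁻¹

1.4×10⁻²² M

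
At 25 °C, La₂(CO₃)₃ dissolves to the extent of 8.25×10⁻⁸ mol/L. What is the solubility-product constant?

Ksp = 4.13×10⁻³⁴

La₂(CO₃)₃(s) ⇌ 2 La³⁺(aq) + 3 CO₃²⁻(aq)
Let s be the molar solubility. Then [La³⁺] = 2s and [CO₃²⁻] = 3s.
Ksp = [La³⁺]^2[CO₃²⁻]^3 = (2s)^2 · (3s)^3 = 108s^5
Ksp = 108 × (8.25×10⁻⁸)^5 = 4.13×10⁻³⁴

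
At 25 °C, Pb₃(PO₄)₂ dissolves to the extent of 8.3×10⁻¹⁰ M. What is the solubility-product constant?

Ksp = 4.3×10⁻⁴⁴

Pb₃(PO₄)₂(s) ⇌ 3 Pb²⁺(aq) + 2 PO₄³⁻(aq)
Let s be the molar solubility. Then [Pb²⁺] = 3s and [PO₄³⁻] = 2s.
Ksp = [Pb²⁺]^3[PO₄³⁻]^2 = (3s)^3 · (2s)^2 = 108s^5
Ksp = 108 × (8.3×10⁻¹⁰)^5 = 4.3×10⁻⁴⁴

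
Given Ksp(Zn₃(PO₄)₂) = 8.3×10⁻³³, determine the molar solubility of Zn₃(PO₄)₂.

1.5×10⁻⁷ M

Zn₃(PO₄)₂(s) ⇌ 3 Zn²⁺(aq) + 2 PO₄³⁻(aq)
Let s be the molar solubility. Then [Zn²⁺] = 3s and [PO₄³⁻] = 2s.
Ksp = [Zn²⁺]^3[PO₄³⁻]^2 = (3s)^3 · (2s)^2 = 108s^5
108s^5 = 8.3×10⁻³³  ⇒  s^5 = 7.7×10⁻³⁵
Taking the 5th root, s = 1.5×10⁻⁷ mol L⁻¹.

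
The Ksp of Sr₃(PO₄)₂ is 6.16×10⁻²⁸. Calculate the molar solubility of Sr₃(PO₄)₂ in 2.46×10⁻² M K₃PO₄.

Sr₃(PO₄)₂(s) ⇌ 3 Sr²⁺(aq) + 2 PO₄³⁻(aq)
With PO₄³⁻ already at 2.46×10⁻² M and s small, take [PO₄³⁻] ≈ 2.46×10⁻² M and [Sr²⁺] = 3s.
Ksp = [Sr²⁺]^3[PO₄³⁻]^2 = (3s)^3(2.46×10⁻²)^2
(3s)^3 = 6.16×10⁻²⁸ / (2.46×10⁻²)^2 = 1.02×10⁻²⁴
s = 3.35×10⁻⁹ M

3.35×10⁻⁹ M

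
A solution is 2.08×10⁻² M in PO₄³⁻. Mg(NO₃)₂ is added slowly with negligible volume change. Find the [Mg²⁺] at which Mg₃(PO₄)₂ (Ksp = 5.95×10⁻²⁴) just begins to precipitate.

Precipitation begins when Q = Ksp.
Mg₃(PO₄)₂(s) ⇌ 3 Mg²⁺(aq) + 2 PO₄³⁻(aq)
Ksp = [Mg²⁺]^3[PO₄³⁻]^2 = [Mg²⁺]^3(2.08×10⁻²)^2
[Mg²⁺]^3 = 5.95×10⁻²⁴ / (2.08×10⁻²)^2 = 1.38×10⁻²⁰
[Mg²⁺] = 2.40×10⁻⁷ M

2.40×10⁻⁷ M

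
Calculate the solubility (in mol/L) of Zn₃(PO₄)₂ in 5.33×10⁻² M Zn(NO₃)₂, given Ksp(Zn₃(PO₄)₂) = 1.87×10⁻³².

5.56×10⁻¹⁵ M

Zn₃(PO₄)₂(s) ⇌ 3 Zn²⁺(aq) + 2 PO₄³⁻(aq)
Zn²⁺ is already present at 5.33×10⁻² M. If s mol/L of Zn₃(PO₄)₂ dissolves, [PO₄³⁻] = 2s while [Zn²⁺] ≈ 5.33×10⁻² M.
Ksp = [Zn²⁺]^3[PO₄³⁻]^2 = (5.33×10⁻²)^3(2s)^2
(2s)^2 = 1.87×10⁻³² / (5.33×10⁻²)^3 = 1.23×10⁻²⁸
s = 5.56×10⁻¹⁵ M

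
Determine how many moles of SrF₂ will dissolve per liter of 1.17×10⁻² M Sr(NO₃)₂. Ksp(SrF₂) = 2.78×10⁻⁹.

SrF₂(s) ⇌ Sr²⁺(aq) + 2 F⁻(aq)
Let s be the solubility of SrF₂ here. The common ion gives [Sr²⁺] ≈ 1.17×10⁻² M, and [F⁻] = 2s.
Ksp = [Sr²⁺][F⁻]^2 = (1.17×10⁻²)(2s)^2
(2s)^2 = 2.78×10⁻⁹ / (1.17×10⁻²) = 2.38×10⁻⁷
s = 2.44×10⁻⁴ M

2.44×10⁻⁴ M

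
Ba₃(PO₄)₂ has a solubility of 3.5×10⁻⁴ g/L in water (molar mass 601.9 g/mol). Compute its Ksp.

Molar solubility s = (3.5×10⁻⁴ g/L) / (601.9 g/mol) = 5.815×10⁻⁷ mol/L
Ba₃(PO₄)₂(s) ⇌ 3 Ba²⁺(aq) + 2 PO₄³⁻(aq)
If s mol/L of Ba₃(PO₄)₂ dissolves, [Ba²⁺] = 3s and [PO₄³⁻] = 2s.
Ksp = [Ba²⁺]^3[PO₄³⁻]^2 = (3s)^3 · (2s)^2 = 108s^5
Ksp = 108 × (5.815×10⁻⁷)^5 = 7.2×10⁻³⁰

Ksp = 7.2×10⁻³⁰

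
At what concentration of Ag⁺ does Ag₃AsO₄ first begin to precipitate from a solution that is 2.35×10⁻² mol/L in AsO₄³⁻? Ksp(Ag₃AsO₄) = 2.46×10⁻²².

2.19×10⁻⁷ M

Precipitation begins when Q = Ksp.
Ag₃AsO₄(s) ⇌ 3 Ag⁺(aq) + AsO₄³⁻(aq)
Ksp = [Ag⁺]^3[AsO₄³⁻] = [Ag⁺]^3(2.35×10⁻²)
[Ag⁺]^3 = 2.46×10⁻²² / (2.35×10⁻²) = 1.05×10⁻²⁰
[Ag⁺] = 2.19×10⁻⁷ mol/L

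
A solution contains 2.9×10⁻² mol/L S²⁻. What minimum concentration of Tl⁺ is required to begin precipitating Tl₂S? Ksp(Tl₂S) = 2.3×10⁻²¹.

2.8×10⁻¹⁰ M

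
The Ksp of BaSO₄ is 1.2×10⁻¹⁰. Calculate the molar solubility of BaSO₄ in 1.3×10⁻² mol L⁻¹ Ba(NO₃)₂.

BaSO₄(s) ⇌ Ba²⁺(aq) + SO₄²⁻(aq)
The solution already contains Ba²⁺ at 1.3×10⁻² mol L⁻¹. Let s be the molar solubility of BaSO₄.
[Ba²⁺] ≈ 1.3×10⁻² mol L⁻¹ (common ion dominates); [SO₄²⁻] = s.
Ksp = [Ba²⁺][SO₄²⁻] = (1.3×10⁻²)s
s = 1.2×10⁻¹⁰ / (1.3×10⁻²) = 9.2×10⁻⁹
s = 9.2×10⁻⁹ mol L⁻¹

9.2×10⁻⁹ M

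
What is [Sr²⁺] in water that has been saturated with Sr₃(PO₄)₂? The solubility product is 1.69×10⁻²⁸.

3.28×10⁻⁶ M

Sr₃(PO₄)₂(s) ⇌ 3 Sr²⁺(aq) + 2 PO₄³⁻(aq)
With molar solubility s: [Sr²⁺] = 3s, [PO₄³⁻] = 2s.
Ksp = [Sr²⁺]^3[PO₄³⁻]^2 = (3s)^3 · (2s)^2 = 108s^5 = 1.69×10⁻²⁸
s = 1.09×10⁻⁶ mol/L
[Sr²⁺] = 3s = 3.28×10⁻⁶ mol/L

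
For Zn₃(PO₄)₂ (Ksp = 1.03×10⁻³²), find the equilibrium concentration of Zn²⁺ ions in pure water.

4.71×10⁻⁷ M

Zn₃(PO₄)₂(s) ⇌ 3 Zn²⁺(aq) + 2 PO₄³⁻(aq)
If s mol/L of Zn₃(PO₄)₂ dissolves, [Zn²⁺] = 3s and [PO₄³⁻] = 2s.
Ksp = [Zn²⁺]^3[PO₄³⁻]^2 = (3s)^3 · (2s)^2 = 108s^5 = 1.03×10⁻³²
s = 1.57×10⁻⁷ mol L⁻¹
[Zn²⁺] = 3s = 4.71×10⁻⁷ mol L⁻¹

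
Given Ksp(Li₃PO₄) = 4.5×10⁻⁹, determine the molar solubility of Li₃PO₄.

3.6×10⁻³ M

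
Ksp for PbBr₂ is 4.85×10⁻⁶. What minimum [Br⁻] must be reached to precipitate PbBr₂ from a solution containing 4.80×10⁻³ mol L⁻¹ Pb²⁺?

3.18×10⁻² M

Precipitation of each salt begins when its ion product equals Ksp.
PbBr₂(s) ⇌ Pb²⁺(aq) + 2 Br⁻(aq)
Ksp = [Pb²⁺][Br⁻]^2 = [Br⁻]^2(4.80×10⁻³)
[Br⁻]^2 = 4.85×10⁻⁶ / (4.80×10⁻³) = 1.01×10⁻³
[Br⁻] = 3.18×10⁻² mol L⁻¹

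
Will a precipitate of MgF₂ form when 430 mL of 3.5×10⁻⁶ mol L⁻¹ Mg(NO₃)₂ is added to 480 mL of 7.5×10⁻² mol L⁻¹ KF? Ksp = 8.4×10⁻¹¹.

Yes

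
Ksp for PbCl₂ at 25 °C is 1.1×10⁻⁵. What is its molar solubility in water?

PbCl₂(s) ⇌ Pb²⁺(aq) + 2 Cl⁻(aq)
Let s be the molar solubility. Then [Pb²⁺] = s and [Cl⁻] = 2s.
Ksp = [Pb²⁺][Cl⁻]^2 = s · (2s)^2 = 4s^3
4s^3 = 1.1×10⁻⁵  ⇒  s^3 = 2.8×10⁻⁶
s = (2.8×10⁻⁶)^(1/3) = 1.4×10⁻² mol/L

1.4×10⁻² M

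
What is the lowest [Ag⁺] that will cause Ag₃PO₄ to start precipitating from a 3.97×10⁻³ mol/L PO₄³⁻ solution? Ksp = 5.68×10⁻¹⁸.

1.13×10⁻⁵ M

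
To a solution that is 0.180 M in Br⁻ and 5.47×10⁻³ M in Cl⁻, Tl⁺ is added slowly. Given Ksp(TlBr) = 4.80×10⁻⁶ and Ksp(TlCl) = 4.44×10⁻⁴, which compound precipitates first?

TlBr

The threshold for precipitation is Q = Ksp.
For TlBr: [Tl⁺] = (Ksp/[Br⁻]) = 2.67×10⁻⁵ M
For TlCl: [Tl⁺] = (Ksp/[Cl⁻]) = 8.12×10⁻² M
TlBr requires the lower [Tl⁺], so it precipitates first.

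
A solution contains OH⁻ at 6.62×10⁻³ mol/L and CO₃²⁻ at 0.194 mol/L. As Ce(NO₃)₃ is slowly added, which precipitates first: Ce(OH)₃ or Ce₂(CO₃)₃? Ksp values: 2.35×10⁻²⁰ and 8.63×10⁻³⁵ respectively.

Precipitation begins when Q = Ksp.
For Ce(OH)₃: [Ce³⁺] = (Ksp/[OH⁻]^3) = 8.10×10⁻¹⁴ mol/L
For Ce₂(CO₃)₃: [Ce³⁺] = (Ksp/[CO₃²⁻]^3)^(1/2) = 1.09×10⁻¹⁶ mol/L
Since Ce₂(CO₃)₃ needs less Ce³⁺ to reach saturation, it precipitates first.

Ce₂(CO₃)₃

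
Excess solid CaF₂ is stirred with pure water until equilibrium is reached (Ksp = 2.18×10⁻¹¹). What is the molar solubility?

CaF₂(s) ⇌ Ca²⁺(aq) + 2 F⁻(aq)
For each mole of CaF₂ that dissolves per liter, [Ca²⁺] = s and [F⁻] = 2s; let s denote this solubility.
Ksp = [Ca²⁺][F⁻]^2 = s · (2s)^2 = 4s^3
4s^3 = 2.18×10⁻¹¹  ⇒  s^3 = 5.45×10⁻¹²
s = (5.45×10⁻¹²)^(1/3) = 1.76×10⁻⁴ M

1.76×10⁻⁴ M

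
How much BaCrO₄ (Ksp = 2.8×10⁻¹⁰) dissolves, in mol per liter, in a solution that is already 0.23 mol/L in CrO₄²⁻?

BaCrO₄(s) ⇌ Ba²⁺(aq) + CrO₄²⁻(aq)
CrO₄²⁻ is already present at 0.23 mol/L. If s mol/L of BaCrO₄ dissolves, [Ba²⁺] = s while [CrO₄²⁻] ≈ 0.23 mol/L.
Ksp = [Ba²⁺][CrO₄²⁻] = s(0.23)
s = 2.8×10⁻¹⁰ / (0.23) = 1.2×10⁻⁹
s = 1.2×10⁻⁹ mol/L

1.2×10⁻⁹ M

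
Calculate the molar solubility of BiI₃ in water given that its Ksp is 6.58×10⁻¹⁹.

BiI₃(s) ⇌ Bi³⁺(aq) + 3 I⁻(aq)
Let s be the molar solubility. Then [Bi³⁺] = s and [I⁻] = 3s.
Ksp = [Bi³⁺][I⁻]^3 = s · (3s)^3 = 27s^4
27s^4 = 6.58×10⁻¹⁹  ⇒  s^4 = 2.44×10⁻²⁰
Taking the 4th root, s = 1.25×10⁻⁵ mol/L.

1.25×10⁻⁵ M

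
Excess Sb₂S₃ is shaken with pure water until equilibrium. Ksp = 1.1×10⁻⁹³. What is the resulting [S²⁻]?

Sb₂S₃(s) ⇌ 2 Sb³⁺(aq) + 3 S²⁻(aq)
Let s be the molar solubility. Then [Sb³⁺] = 2s and [S²⁻] = 3s.
Ksp = [Sb³⁺]^2[S²⁻]^3 = (2s)^2 · (3s)^3 = 108s^5 = 1.1×10⁻⁹³
s = 1.0×10⁻¹⁹ M
[S²⁻] = 3s = 3.0×10⁻¹⁹ M

3.0×10⁻¹⁹ M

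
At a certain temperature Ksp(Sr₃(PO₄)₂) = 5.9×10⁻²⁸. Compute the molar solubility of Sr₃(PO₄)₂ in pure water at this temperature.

Sr₃(PO₄)₂(s) ⇌ 3 Sr²⁺(aq) + 2 PO₄³⁻(aq)
For each mole of Sr₃(PO₄)₂ that dissolves per liter, [Sr²⁺] = 3s and [PO₄³⁻] = 2s; let s denote this solubility.
Ksp = [Sr²⁺]^3[PO₄³⁻]^2 = (3s)^3 · (2s)^2 = 108s^5
108s^5 = 5.9×10⁻²⁸  ⇒  s^5 = 5.5×10⁻³⁰
Taking the 5th root, s = 1.4×10⁻⁶ mol L⁻¹.

1.4×10⁻⁶ M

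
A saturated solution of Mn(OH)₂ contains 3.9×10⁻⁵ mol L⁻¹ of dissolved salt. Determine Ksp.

Ksp = 2.4×10⁻¹³

Mn(OH)₂(s) ⇌ Mn²⁺(aq) + 2 OH⁻(aq)
Call the molar solubility s, so that [Mn²⁺] = s and [OH⁻] = 2s.
Ksp = [Mn²⁺][OH⁻]^2 = s · (2s)^2 = 4s^3
Ksp = 4 × (3.9×10⁻⁵)^3 = 2.4×10⁻¹³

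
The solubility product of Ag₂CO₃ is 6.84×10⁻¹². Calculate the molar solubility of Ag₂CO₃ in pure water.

Ag₂CO₃(s) ⇌ 2 Ag⁺(aq) + CO₃²⁻(aq)
For each mole of Ag₂CO₃ that dissolves per liter, [Ag⁺] = 2s and [CO₃²⁻] = s; let s denote this solubility.
Ksp = [Ag⁺]^2[CO₃²⁻] = (2s)^2 · s = 4s^3
4s^3 = 6.84×10⁻¹²  ⇒  s^3 = 1.71×10⁻¹²
s = 1.20×10⁻⁴ M

1.20×10⁻⁴ M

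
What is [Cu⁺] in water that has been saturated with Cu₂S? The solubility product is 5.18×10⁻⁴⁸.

Cu₂S(s) ⇌ 2 Cu⁺(aq) + S²⁻(aq)
Call the molar solubility s, so that [Cu⁺] = 2s and [S²⁻] = s.
Ksp = [Cu⁺]^2[S²⁻] = (2s)^2 · s = 4s^3 = 5.18×10⁻⁴⁸
s = 1.09×10⁻¹⁶ mol L⁻¹
[Cu⁺] = 2s = 2.18×10⁻¹⁶ mol L⁻¹

2.18×10⁻¹⁶ M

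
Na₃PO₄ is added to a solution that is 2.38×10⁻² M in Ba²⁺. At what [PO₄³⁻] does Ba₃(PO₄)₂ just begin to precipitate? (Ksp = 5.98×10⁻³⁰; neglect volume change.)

6.66×10⁻¹³ M

A salt starts to precipitate once the ion product Q reaches its Ksp.
Ba₃(PO₄)₂(s) ⇌ 3 Ba²⁺(aq) + 2 PO₄³⁻(aq)
Ksp = [Ba²⁺]^3[PO₄³⁻]^2 = [PO₄³⁻]^2(2.38×10⁻²)^3
[PO₄³⁻]^2 = 5.98×10⁻³⁰ / (2.38×10⁻²)^3 = 4.44×10⁻²⁵
[PO₄³⁻] = 6.66×10⁻¹³ M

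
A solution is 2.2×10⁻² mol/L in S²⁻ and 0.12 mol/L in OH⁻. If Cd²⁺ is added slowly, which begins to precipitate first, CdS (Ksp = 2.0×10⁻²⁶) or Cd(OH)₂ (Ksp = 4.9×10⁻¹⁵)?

A salt starts to precipitate once the ion product Q reaches its Ksp.
For CdS: [Cd²⁺] = (Ksp/[S²⁻]) = 9.1×10⁻²⁵ mol/L
For Cd(OH)₂: [Cd²⁺] = (Ksp/[OH⁻]^2) = 3.4×10⁻¹³ mol/L
Since CdS needs less Cd²⁺ to reach saturation, it precipitates first.

CdS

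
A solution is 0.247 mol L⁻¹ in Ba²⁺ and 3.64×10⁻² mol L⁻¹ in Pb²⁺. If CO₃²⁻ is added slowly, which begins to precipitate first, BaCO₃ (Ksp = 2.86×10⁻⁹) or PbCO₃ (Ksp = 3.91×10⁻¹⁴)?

Precipitation begins when Q = Ksp.
For BaCO₃: [CO₃²⁻] = (Ksp/[Ba²⁺]) = 1.16×10⁻⁸ mol L⁻¹
For PbCO₃: [CO₃²⁻] = (Ksp/[Pb²⁺]) = 1.07×10⁻¹² mol L⁻¹
PbCO₃ requires the lower [CO₃²⁻], so it precipitates first.

PbCO₃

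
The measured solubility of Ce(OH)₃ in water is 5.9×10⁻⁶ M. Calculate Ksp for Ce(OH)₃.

Ksp = 3.3×10⁻²⁰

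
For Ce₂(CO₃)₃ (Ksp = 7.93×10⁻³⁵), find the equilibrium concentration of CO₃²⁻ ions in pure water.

Ce₂(CO₃)₃(s) ⇌ 2 Ce³⁺(aq) + 3 CO₃²⁻(aq)
Call the molar solubility s, so that [Ce³⁺] = 2s and [CO₃²⁻] = 3s.
Ksp = [Ce³⁺]^2[CO₃²⁻]^3 = (2s)^2 · (3s)^3 = 108s^5 = 7.93×10⁻³⁵
s = 5.93×10⁻⁸ mol L⁻¹
[CO₃²⁻] = 3s = 1.78×10⁻⁷ mol L⁻¹

1.78×10⁻⁷ M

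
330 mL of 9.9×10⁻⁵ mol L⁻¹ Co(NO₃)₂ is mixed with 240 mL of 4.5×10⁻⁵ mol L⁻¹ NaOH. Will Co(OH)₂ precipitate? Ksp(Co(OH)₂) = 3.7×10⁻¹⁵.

Yes

After mixing, V = 330 mL + 240 mL = 570 mL.
[Co²⁺] = (9.9×10⁻⁵)(330)/570 = 5.7×10⁻⁵ mol L⁻¹
[OH⁻] = (4.5×10⁻⁵)(240)/570 = 1.9×10⁻⁵ mol L⁻¹
Q = [Co²⁺][OH⁻]^2 = 2.1×10⁻¹⁴
Because Q > Ksp (2.1×10⁻¹⁴ vs 3.7×10⁻¹⁵), a precipitate of Co(OH)₂ forms.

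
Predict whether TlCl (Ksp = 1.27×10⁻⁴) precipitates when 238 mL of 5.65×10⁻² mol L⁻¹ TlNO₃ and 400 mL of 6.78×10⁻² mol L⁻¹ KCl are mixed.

Yes

After mixing, V = 238 mL + 400 mL = 638 mL.
[Tl⁺] = (5.65×10⁻²)(238)/638 = 2.11×10⁻² mol L⁻¹
[Cl⁻] = (6.78×10⁻²)(400)/638 = 4.25×10⁻² mol L⁻¹
Q = [Tl⁺][Cl⁻] = 8.96×10⁻⁴
Since Q (8.96×10⁻⁴) exceeds Ksp (1.27×10⁻⁴), TlCl will precipitate.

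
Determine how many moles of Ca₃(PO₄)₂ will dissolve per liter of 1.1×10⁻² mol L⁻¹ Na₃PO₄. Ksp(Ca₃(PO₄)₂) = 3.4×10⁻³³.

1.0×10⁻¹⁰ M

Ca₃(PO₄)₂(s) ⇌ 3 Ca²⁺(aq) + 2 PO₄³⁻(aq)
With PO₄³⁻ already at 1.1×10⁻² mol L⁻¹ and s small, take [PO₄³⁻] ≈ 1.1×10⁻² mol L⁻¹ and [Ca²⁺] = 3s.
Ksp = [Ca²⁺]^3[PO₄³⁻]^2 = (3s)^3(1.1×10⁻²)^2
(3s)^3 = 3.4×10⁻³³ / (1.1×10⁻²)^2 = 2.8×10⁻²⁹
s = 1.0×10⁻¹⁰ mol L⁻¹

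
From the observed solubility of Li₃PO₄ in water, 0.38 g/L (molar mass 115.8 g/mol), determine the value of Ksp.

Ksp = 3.1×10⁻⁹

Molar solubility s = (0.38 g/L) / (115.8 g/mol) = 3.282×10⁻³ mol/L
Li₃PO₄(s) ⇌ 3 Li⁺(aq) + PO₄³⁻(aq)
Call the molar solubility s, so that [Li⁺] = 3s and [PO₄³⁻] = s.
Ksp = [Li⁺]^3[PO₄³⁻] = (3s)^3 · s = 27s^4
Ksp = 27 × (3.282×10⁻³)^4 = 3.1×10⁻⁹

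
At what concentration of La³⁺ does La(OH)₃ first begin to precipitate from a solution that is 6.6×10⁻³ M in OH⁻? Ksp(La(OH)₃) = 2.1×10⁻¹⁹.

7.3×10⁻¹³ M

Precipitation begins when Q = Ksp.
La(OH)₃(s) ⇌ La³⁺(aq) + 3 OH⁻(aq)
Ksp = [La³⁺][OH⁻]^3 = [La³⁺](6.6×10⁻³)^3
[La³⁺] = 2.1×10⁻¹⁹ / (6.6×10⁻³)^3 = 7.3×10⁻¹³
[La³⁺] = 7.3×10⁻¹³ M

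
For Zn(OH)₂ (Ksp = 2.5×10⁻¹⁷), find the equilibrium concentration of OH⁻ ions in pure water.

3.7×10⁻⁶ M

Zn(OH)₂(s) ⇌ Zn²⁺(aq) + 2 OH⁻(aq)
With molar solubility s: [Zn²⁺] = s, [OH⁻] = 2s.
Ksp = [Zn²⁺][OH⁻]^2 = s · (2s)^2 = 4s^3 = 2.5×10⁻¹⁷
s = 1.8×10⁻⁶ M
[OH⁻] = 2s = 3.7×10⁻⁶ M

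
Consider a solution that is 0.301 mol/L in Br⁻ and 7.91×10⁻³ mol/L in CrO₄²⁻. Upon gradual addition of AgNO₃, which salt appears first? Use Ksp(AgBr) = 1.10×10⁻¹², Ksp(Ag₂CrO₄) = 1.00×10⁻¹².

AgBr

The threshold for precipitation is Q = Ksp.
For AgBr: [Ag⁺] = (Ksp/[Br⁻]) = 3.65×10⁻¹² mol/L
For Ag₂CrO₄: [Ag⁺] = (Ksp/[CrO₄²⁻])^(1/2) = 1.12×10⁻⁵ mol/L
Since AgBr needs less Ag⁺ to reach saturation, it precipitates first.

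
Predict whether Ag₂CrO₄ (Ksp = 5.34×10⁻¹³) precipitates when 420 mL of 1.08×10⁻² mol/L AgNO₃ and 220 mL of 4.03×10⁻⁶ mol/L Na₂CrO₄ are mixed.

Yes

The combined volume is 640 mL.
[Ag⁺] = (1.08×10⁻²)(420)/640 = 7.09×10⁻³ mol/L
[CrO₄²⁻] = (4.03×10⁻⁶)(220)/640 = 1.39×10⁻⁶ mol/L
Q = [Ag⁺]^2[CrO₄²⁻] = 6.96×10⁻¹¹
Q = 6.96×10⁻¹¹ > Ksp = 5.34×10⁻¹³, so the solution is supersaturated and Ag₂CrO₄ precipitates.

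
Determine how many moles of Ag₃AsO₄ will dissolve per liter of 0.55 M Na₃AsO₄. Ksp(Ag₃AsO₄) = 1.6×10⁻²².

2.2×10⁻⁸ M

Ag₃AsO₄(s) ⇌ 3 Ag⁺(aq) + AsO₄³⁻(aq)
The solution already contains AsO₄³⁻ at 0.55 M. Let s be the molar solubility of Ag₃AsO₄.
[AsO₄³⁻] ≈ 0.55 M (common ion dominates); [Ag⁺] = 3s.
Ksp = [Ag⁺]^3[AsO₄³⁻] = (3s)^3(0.55)
(3s)^3 = 1.6×10⁻²² / (0.55) = 2.9×10⁻²²
s = 2.2×10⁻⁸ M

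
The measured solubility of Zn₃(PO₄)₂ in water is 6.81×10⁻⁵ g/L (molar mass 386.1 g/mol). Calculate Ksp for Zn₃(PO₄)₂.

Ksp = 1.84×10⁻³²

s = (6.81×10⁻⁵ g L⁻¹)/(386.1 g mol⁻¹) = 1.7638×10⁻⁷ M
Zn₃(PO₄)₂(s) ⇌ 3 Zn²⁺(aq) + 2 PO₄³⁻(aq)
If s mol/L of Zn₃(PO₄)₂ dissolves, [Zn²⁺] = 3s and [PO₄³⁻] = 2s.
Ksp = [Zn²⁺]^3[PO₄³⁻]^2 = (3s)^3 · (2s)^2 = 108s^5
Ksp = 108 × (1.7638×10⁻⁷)^5 = 1.84×10⁻³²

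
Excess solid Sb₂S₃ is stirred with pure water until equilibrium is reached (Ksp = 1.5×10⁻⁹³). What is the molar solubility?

1.1×10⁻¹⁹ M

Sb₂S₃(s) ⇌ 2 Sb³⁺(aq) + 3 S²⁻(aq)
Let s be the molar solubility. Then [Sb³⁺] = 2s and [S²⁻] = 3s.
Ksp = [Sb³⁺]^2[S²⁻]^3 = (2s)^2 · (3s)^3 = 108s^5
108s^5 = 1.5×10⁻⁹³  ⇒  s^5 = 1.4×10⁻⁹⁵
s = 1.1×10⁻¹⁹ mol/L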